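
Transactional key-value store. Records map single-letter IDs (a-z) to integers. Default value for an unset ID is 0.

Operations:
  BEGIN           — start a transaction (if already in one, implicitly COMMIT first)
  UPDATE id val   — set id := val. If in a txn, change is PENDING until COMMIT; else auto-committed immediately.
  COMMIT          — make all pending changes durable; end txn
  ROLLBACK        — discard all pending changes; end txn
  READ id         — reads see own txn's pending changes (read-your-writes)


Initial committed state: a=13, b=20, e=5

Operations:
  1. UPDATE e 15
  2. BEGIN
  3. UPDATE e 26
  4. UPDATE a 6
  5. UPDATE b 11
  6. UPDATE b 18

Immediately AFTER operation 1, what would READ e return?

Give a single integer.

Answer: 15

Derivation:
Initial committed: {a=13, b=20, e=5}
Op 1: UPDATE e=15 (auto-commit; committed e=15)
After op 1: visible(e) = 15 (pending={}, committed={a=13, b=20, e=15})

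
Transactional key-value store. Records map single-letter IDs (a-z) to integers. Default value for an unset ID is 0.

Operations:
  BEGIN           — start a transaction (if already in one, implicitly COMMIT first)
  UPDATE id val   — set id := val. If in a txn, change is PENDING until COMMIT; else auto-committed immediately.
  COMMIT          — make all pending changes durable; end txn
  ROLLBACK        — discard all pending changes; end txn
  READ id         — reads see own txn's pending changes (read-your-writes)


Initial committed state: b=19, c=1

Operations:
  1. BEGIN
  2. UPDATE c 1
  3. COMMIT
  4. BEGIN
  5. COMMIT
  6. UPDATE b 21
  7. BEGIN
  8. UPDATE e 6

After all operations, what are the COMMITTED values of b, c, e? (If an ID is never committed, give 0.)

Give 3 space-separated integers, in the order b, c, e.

Initial committed: {b=19, c=1}
Op 1: BEGIN: in_txn=True, pending={}
Op 2: UPDATE c=1 (pending; pending now {c=1})
Op 3: COMMIT: merged ['c'] into committed; committed now {b=19, c=1}
Op 4: BEGIN: in_txn=True, pending={}
Op 5: COMMIT: merged [] into committed; committed now {b=19, c=1}
Op 6: UPDATE b=21 (auto-commit; committed b=21)
Op 7: BEGIN: in_txn=True, pending={}
Op 8: UPDATE e=6 (pending; pending now {e=6})
Final committed: {b=21, c=1}

Answer: 21 1 0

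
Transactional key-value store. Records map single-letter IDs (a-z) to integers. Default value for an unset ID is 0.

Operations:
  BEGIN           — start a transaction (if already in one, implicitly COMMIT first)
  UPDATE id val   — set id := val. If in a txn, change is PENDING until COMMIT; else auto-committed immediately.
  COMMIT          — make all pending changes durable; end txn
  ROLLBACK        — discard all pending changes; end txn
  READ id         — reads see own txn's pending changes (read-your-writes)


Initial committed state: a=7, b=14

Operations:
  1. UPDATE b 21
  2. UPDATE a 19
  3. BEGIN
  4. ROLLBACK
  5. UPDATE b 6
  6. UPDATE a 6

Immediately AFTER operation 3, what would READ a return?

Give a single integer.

Initial committed: {a=7, b=14}
Op 1: UPDATE b=21 (auto-commit; committed b=21)
Op 2: UPDATE a=19 (auto-commit; committed a=19)
Op 3: BEGIN: in_txn=True, pending={}
After op 3: visible(a) = 19 (pending={}, committed={a=19, b=21})

Answer: 19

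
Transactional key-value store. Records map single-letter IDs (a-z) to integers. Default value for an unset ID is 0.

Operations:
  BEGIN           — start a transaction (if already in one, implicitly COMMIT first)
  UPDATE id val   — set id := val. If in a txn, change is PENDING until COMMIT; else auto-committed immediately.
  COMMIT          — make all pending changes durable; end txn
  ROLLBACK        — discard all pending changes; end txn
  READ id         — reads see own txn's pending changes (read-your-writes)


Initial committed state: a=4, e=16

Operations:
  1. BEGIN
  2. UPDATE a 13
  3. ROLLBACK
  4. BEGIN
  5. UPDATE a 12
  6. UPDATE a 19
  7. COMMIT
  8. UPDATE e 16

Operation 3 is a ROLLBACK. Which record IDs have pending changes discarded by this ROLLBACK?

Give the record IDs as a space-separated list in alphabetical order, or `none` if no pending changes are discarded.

Initial committed: {a=4, e=16}
Op 1: BEGIN: in_txn=True, pending={}
Op 2: UPDATE a=13 (pending; pending now {a=13})
Op 3: ROLLBACK: discarded pending ['a']; in_txn=False
Op 4: BEGIN: in_txn=True, pending={}
Op 5: UPDATE a=12 (pending; pending now {a=12})
Op 6: UPDATE a=19 (pending; pending now {a=19})
Op 7: COMMIT: merged ['a'] into committed; committed now {a=19, e=16}
Op 8: UPDATE e=16 (auto-commit; committed e=16)
ROLLBACK at op 3 discards: ['a']

Answer: a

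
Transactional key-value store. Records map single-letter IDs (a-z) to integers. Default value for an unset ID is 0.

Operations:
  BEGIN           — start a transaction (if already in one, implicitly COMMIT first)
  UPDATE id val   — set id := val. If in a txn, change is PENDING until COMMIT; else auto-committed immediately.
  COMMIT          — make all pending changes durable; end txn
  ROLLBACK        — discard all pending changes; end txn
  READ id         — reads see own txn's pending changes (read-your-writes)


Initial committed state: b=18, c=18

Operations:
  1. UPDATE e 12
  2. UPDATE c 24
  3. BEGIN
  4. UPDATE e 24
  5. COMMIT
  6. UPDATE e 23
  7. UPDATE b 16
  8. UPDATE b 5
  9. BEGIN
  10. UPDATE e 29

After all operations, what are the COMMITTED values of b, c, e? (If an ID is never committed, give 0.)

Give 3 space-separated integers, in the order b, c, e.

Initial committed: {b=18, c=18}
Op 1: UPDATE e=12 (auto-commit; committed e=12)
Op 2: UPDATE c=24 (auto-commit; committed c=24)
Op 3: BEGIN: in_txn=True, pending={}
Op 4: UPDATE e=24 (pending; pending now {e=24})
Op 5: COMMIT: merged ['e'] into committed; committed now {b=18, c=24, e=24}
Op 6: UPDATE e=23 (auto-commit; committed e=23)
Op 7: UPDATE b=16 (auto-commit; committed b=16)
Op 8: UPDATE b=5 (auto-commit; committed b=5)
Op 9: BEGIN: in_txn=True, pending={}
Op 10: UPDATE e=29 (pending; pending now {e=29})
Final committed: {b=5, c=24, e=23}

Answer: 5 24 23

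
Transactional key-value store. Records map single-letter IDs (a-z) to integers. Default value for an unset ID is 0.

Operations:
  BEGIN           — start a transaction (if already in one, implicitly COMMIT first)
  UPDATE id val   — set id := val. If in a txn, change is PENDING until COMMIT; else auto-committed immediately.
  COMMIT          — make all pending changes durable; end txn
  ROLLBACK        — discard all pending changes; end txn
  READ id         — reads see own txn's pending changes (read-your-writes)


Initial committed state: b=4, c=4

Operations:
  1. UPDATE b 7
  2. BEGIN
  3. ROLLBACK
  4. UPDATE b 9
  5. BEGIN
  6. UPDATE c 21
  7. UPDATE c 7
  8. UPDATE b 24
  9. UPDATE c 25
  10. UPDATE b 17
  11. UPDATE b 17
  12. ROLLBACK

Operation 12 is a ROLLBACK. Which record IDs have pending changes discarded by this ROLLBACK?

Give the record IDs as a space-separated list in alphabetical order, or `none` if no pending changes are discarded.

Answer: b c

Derivation:
Initial committed: {b=4, c=4}
Op 1: UPDATE b=7 (auto-commit; committed b=7)
Op 2: BEGIN: in_txn=True, pending={}
Op 3: ROLLBACK: discarded pending []; in_txn=False
Op 4: UPDATE b=9 (auto-commit; committed b=9)
Op 5: BEGIN: in_txn=True, pending={}
Op 6: UPDATE c=21 (pending; pending now {c=21})
Op 7: UPDATE c=7 (pending; pending now {c=7})
Op 8: UPDATE b=24 (pending; pending now {b=24, c=7})
Op 9: UPDATE c=25 (pending; pending now {b=24, c=25})
Op 10: UPDATE b=17 (pending; pending now {b=17, c=25})
Op 11: UPDATE b=17 (pending; pending now {b=17, c=25})
Op 12: ROLLBACK: discarded pending ['b', 'c']; in_txn=False
ROLLBACK at op 12 discards: ['b', 'c']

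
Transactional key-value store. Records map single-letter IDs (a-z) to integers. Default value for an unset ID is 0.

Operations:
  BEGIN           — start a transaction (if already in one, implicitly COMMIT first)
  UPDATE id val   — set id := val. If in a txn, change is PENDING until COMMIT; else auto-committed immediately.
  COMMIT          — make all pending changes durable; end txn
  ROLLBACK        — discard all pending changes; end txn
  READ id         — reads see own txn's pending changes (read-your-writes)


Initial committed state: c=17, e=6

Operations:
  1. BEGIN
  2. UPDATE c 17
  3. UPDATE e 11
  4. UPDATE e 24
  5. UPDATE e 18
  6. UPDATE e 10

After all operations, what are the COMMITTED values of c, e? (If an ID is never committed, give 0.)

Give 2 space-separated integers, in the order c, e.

Initial committed: {c=17, e=6}
Op 1: BEGIN: in_txn=True, pending={}
Op 2: UPDATE c=17 (pending; pending now {c=17})
Op 3: UPDATE e=11 (pending; pending now {c=17, e=11})
Op 4: UPDATE e=24 (pending; pending now {c=17, e=24})
Op 5: UPDATE e=18 (pending; pending now {c=17, e=18})
Op 6: UPDATE e=10 (pending; pending now {c=17, e=10})
Final committed: {c=17, e=6}

Answer: 17 6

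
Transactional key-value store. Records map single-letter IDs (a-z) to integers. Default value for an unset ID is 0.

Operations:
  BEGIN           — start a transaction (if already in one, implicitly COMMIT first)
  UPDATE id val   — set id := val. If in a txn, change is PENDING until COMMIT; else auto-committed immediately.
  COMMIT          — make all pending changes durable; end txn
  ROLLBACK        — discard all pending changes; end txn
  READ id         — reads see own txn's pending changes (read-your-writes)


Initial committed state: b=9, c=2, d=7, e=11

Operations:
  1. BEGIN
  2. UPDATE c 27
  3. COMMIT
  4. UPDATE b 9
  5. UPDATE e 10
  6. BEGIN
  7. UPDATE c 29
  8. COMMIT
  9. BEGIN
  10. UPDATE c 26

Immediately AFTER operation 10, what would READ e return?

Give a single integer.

Answer: 10

Derivation:
Initial committed: {b=9, c=2, d=7, e=11}
Op 1: BEGIN: in_txn=True, pending={}
Op 2: UPDATE c=27 (pending; pending now {c=27})
Op 3: COMMIT: merged ['c'] into committed; committed now {b=9, c=27, d=7, e=11}
Op 4: UPDATE b=9 (auto-commit; committed b=9)
Op 5: UPDATE e=10 (auto-commit; committed e=10)
Op 6: BEGIN: in_txn=True, pending={}
Op 7: UPDATE c=29 (pending; pending now {c=29})
Op 8: COMMIT: merged ['c'] into committed; committed now {b=9, c=29, d=7, e=10}
Op 9: BEGIN: in_txn=True, pending={}
Op 10: UPDATE c=26 (pending; pending now {c=26})
After op 10: visible(e) = 10 (pending={c=26}, committed={b=9, c=29, d=7, e=10})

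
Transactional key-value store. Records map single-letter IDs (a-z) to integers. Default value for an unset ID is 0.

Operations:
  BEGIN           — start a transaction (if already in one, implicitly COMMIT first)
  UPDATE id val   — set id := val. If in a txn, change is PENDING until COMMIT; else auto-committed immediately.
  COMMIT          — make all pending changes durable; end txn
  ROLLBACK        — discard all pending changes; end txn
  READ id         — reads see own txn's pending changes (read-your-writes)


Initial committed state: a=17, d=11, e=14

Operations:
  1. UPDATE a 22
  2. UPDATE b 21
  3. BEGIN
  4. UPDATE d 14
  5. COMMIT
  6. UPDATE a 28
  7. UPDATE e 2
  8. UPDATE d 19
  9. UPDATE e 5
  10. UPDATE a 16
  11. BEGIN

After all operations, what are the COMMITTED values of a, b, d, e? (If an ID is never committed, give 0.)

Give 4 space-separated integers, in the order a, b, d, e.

Initial committed: {a=17, d=11, e=14}
Op 1: UPDATE a=22 (auto-commit; committed a=22)
Op 2: UPDATE b=21 (auto-commit; committed b=21)
Op 3: BEGIN: in_txn=True, pending={}
Op 4: UPDATE d=14 (pending; pending now {d=14})
Op 5: COMMIT: merged ['d'] into committed; committed now {a=22, b=21, d=14, e=14}
Op 6: UPDATE a=28 (auto-commit; committed a=28)
Op 7: UPDATE e=2 (auto-commit; committed e=2)
Op 8: UPDATE d=19 (auto-commit; committed d=19)
Op 9: UPDATE e=5 (auto-commit; committed e=5)
Op 10: UPDATE a=16 (auto-commit; committed a=16)
Op 11: BEGIN: in_txn=True, pending={}
Final committed: {a=16, b=21, d=19, e=5}

Answer: 16 21 19 5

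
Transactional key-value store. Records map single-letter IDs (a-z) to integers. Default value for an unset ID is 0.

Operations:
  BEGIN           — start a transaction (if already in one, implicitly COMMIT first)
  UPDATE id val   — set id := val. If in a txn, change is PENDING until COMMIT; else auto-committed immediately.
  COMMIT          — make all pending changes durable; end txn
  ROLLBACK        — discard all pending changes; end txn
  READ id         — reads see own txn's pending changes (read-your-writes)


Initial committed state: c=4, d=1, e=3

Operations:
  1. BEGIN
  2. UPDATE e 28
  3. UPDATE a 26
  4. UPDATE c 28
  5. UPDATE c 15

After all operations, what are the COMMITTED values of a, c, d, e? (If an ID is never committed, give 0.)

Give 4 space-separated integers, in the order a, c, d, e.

Answer: 0 4 1 3

Derivation:
Initial committed: {c=4, d=1, e=3}
Op 1: BEGIN: in_txn=True, pending={}
Op 2: UPDATE e=28 (pending; pending now {e=28})
Op 3: UPDATE a=26 (pending; pending now {a=26, e=28})
Op 4: UPDATE c=28 (pending; pending now {a=26, c=28, e=28})
Op 5: UPDATE c=15 (pending; pending now {a=26, c=15, e=28})
Final committed: {c=4, d=1, e=3}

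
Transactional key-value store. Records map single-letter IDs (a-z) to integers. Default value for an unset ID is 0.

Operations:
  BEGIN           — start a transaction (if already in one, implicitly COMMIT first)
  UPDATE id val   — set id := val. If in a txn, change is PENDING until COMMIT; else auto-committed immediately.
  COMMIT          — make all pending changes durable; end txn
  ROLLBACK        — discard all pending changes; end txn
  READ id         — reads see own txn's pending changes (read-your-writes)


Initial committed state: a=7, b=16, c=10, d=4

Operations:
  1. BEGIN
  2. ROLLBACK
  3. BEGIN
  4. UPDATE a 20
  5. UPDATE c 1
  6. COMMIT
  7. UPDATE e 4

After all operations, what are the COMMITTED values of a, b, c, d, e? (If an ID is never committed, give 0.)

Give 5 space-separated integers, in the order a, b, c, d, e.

Answer: 20 16 1 4 4

Derivation:
Initial committed: {a=7, b=16, c=10, d=4}
Op 1: BEGIN: in_txn=True, pending={}
Op 2: ROLLBACK: discarded pending []; in_txn=False
Op 3: BEGIN: in_txn=True, pending={}
Op 4: UPDATE a=20 (pending; pending now {a=20})
Op 5: UPDATE c=1 (pending; pending now {a=20, c=1})
Op 6: COMMIT: merged ['a', 'c'] into committed; committed now {a=20, b=16, c=1, d=4}
Op 7: UPDATE e=4 (auto-commit; committed e=4)
Final committed: {a=20, b=16, c=1, d=4, e=4}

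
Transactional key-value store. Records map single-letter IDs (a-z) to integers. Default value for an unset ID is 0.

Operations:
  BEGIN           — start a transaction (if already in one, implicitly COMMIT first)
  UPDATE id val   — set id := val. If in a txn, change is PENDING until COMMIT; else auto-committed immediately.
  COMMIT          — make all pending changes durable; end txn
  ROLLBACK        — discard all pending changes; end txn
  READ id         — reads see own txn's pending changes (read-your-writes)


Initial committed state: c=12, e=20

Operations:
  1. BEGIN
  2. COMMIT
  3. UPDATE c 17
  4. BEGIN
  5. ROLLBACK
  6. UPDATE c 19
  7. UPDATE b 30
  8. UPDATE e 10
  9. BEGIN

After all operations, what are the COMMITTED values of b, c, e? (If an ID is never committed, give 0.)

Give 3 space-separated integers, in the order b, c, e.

Answer: 30 19 10

Derivation:
Initial committed: {c=12, e=20}
Op 1: BEGIN: in_txn=True, pending={}
Op 2: COMMIT: merged [] into committed; committed now {c=12, e=20}
Op 3: UPDATE c=17 (auto-commit; committed c=17)
Op 4: BEGIN: in_txn=True, pending={}
Op 5: ROLLBACK: discarded pending []; in_txn=False
Op 6: UPDATE c=19 (auto-commit; committed c=19)
Op 7: UPDATE b=30 (auto-commit; committed b=30)
Op 8: UPDATE e=10 (auto-commit; committed e=10)
Op 9: BEGIN: in_txn=True, pending={}
Final committed: {b=30, c=19, e=10}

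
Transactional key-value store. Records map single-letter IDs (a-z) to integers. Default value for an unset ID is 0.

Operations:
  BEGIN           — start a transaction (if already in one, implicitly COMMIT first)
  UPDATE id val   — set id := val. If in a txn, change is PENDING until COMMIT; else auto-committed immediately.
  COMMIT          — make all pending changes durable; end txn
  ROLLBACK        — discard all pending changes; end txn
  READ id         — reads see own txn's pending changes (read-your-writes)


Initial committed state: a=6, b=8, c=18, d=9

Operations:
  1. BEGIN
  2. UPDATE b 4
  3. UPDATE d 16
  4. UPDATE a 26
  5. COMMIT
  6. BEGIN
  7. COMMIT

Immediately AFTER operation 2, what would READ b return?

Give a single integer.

Initial committed: {a=6, b=8, c=18, d=9}
Op 1: BEGIN: in_txn=True, pending={}
Op 2: UPDATE b=4 (pending; pending now {b=4})
After op 2: visible(b) = 4 (pending={b=4}, committed={a=6, b=8, c=18, d=9})

Answer: 4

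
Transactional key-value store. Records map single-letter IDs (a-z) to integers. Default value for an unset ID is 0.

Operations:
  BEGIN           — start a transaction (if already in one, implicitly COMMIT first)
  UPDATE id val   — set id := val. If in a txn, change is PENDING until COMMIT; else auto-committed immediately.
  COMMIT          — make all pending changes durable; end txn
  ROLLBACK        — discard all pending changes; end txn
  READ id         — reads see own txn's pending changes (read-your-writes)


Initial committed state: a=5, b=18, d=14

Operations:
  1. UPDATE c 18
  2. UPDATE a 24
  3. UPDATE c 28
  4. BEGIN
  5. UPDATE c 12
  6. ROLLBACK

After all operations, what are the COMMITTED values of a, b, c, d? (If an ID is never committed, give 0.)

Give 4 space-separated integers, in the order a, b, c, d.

Answer: 24 18 28 14

Derivation:
Initial committed: {a=5, b=18, d=14}
Op 1: UPDATE c=18 (auto-commit; committed c=18)
Op 2: UPDATE a=24 (auto-commit; committed a=24)
Op 3: UPDATE c=28 (auto-commit; committed c=28)
Op 4: BEGIN: in_txn=True, pending={}
Op 5: UPDATE c=12 (pending; pending now {c=12})
Op 6: ROLLBACK: discarded pending ['c']; in_txn=False
Final committed: {a=24, b=18, c=28, d=14}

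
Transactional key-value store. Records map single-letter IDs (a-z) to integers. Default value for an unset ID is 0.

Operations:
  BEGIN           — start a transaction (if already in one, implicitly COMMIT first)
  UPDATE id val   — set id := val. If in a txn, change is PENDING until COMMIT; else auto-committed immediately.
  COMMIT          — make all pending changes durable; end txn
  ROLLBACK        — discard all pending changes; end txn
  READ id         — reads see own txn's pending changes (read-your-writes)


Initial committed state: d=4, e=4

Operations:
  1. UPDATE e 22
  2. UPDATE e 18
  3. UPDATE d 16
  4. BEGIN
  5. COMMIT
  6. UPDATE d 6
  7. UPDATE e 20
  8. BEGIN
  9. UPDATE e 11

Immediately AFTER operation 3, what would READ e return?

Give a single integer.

Initial committed: {d=4, e=4}
Op 1: UPDATE e=22 (auto-commit; committed e=22)
Op 2: UPDATE e=18 (auto-commit; committed e=18)
Op 3: UPDATE d=16 (auto-commit; committed d=16)
After op 3: visible(e) = 18 (pending={}, committed={d=16, e=18})

Answer: 18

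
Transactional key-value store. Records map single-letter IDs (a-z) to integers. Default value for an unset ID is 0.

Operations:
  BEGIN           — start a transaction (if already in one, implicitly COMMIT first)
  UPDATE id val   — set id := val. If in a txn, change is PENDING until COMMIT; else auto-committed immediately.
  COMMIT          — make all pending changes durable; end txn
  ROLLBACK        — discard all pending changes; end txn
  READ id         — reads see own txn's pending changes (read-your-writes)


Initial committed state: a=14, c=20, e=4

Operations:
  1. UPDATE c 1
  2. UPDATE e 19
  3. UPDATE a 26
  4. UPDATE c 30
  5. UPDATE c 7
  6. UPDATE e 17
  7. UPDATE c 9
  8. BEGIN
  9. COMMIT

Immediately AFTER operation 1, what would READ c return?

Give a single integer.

Initial committed: {a=14, c=20, e=4}
Op 1: UPDATE c=1 (auto-commit; committed c=1)
After op 1: visible(c) = 1 (pending={}, committed={a=14, c=1, e=4})

Answer: 1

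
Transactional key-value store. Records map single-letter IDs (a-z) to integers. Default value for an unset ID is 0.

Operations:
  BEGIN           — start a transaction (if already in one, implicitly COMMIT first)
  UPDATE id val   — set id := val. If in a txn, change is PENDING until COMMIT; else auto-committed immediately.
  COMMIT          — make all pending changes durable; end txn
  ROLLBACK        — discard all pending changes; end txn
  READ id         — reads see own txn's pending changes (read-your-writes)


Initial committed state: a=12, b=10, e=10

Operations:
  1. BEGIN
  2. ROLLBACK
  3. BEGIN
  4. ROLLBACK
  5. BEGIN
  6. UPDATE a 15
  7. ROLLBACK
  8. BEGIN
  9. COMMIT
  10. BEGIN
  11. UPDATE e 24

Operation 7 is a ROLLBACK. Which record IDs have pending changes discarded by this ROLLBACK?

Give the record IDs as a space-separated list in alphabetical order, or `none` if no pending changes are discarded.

Answer: a

Derivation:
Initial committed: {a=12, b=10, e=10}
Op 1: BEGIN: in_txn=True, pending={}
Op 2: ROLLBACK: discarded pending []; in_txn=False
Op 3: BEGIN: in_txn=True, pending={}
Op 4: ROLLBACK: discarded pending []; in_txn=False
Op 5: BEGIN: in_txn=True, pending={}
Op 6: UPDATE a=15 (pending; pending now {a=15})
Op 7: ROLLBACK: discarded pending ['a']; in_txn=False
Op 8: BEGIN: in_txn=True, pending={}
Op 9: COMMIT: merged [] into committed; committed now {a=12, b=10, e=10}
Op 10: BEGIN: in_txn=True, pending={}
Op 11: UPDATE e=24 (pending; pending now {e=24})
ROLLBACK at op 7 discards: ['a']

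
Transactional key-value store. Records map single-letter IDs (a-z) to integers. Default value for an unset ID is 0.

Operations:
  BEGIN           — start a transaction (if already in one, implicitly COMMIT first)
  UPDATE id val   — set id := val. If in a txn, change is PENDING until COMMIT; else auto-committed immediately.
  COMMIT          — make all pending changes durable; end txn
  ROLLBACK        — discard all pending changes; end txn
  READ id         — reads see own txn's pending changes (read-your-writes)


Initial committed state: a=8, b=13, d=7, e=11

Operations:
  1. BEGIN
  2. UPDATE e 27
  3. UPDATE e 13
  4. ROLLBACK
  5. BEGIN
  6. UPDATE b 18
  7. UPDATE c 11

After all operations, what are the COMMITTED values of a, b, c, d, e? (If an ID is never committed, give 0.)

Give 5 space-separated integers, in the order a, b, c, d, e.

Initial committed: {a=8, b=13, d=7, e=11}
Op 1: BEGIN: in_txn=True, pending={}
Op 2: UPDATE e=27 (pending; pending now {e=27})
Op 3: UPDATE e=13 (pending; pending now {e=13})
Op 4: ROLLBACK: discarded pending ['e']; in_txn=False
Op 5: BEGIN: in_txn=True, pending={}
Op 6: UPDATE b=18 (pending; pending now {b=18})
Op 7: UPDATE c=11 (pending; pending now {b=18, c=11})
Final committed: {a=8, b=13, d=7, e=11}

Answer: 8 13 0 7 11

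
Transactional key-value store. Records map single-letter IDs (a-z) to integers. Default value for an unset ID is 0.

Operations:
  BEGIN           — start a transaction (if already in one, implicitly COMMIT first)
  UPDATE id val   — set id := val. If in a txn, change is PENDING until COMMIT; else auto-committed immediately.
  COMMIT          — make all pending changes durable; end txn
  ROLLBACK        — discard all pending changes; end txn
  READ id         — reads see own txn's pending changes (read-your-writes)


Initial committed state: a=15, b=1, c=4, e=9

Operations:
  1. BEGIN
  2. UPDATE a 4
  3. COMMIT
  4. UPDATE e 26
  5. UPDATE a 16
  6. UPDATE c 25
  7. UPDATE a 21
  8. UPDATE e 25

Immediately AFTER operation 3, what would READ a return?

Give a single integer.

Answer: 4

Derivation:
Initial committed: {a=15, b=1, c=4, e=9}
Op 1: BEGIN: in_txn=True, pending={}
Op 2: UPDATE a=4 (pending; pending now {a=4})
Op 3: COMMIT: merged ['a'] into committed; committed now {a=4, b=1, c=4, e=9}
After op 3: visible(a) = 4 (pending={}, committed={a=4, b=1, c=4, e=9})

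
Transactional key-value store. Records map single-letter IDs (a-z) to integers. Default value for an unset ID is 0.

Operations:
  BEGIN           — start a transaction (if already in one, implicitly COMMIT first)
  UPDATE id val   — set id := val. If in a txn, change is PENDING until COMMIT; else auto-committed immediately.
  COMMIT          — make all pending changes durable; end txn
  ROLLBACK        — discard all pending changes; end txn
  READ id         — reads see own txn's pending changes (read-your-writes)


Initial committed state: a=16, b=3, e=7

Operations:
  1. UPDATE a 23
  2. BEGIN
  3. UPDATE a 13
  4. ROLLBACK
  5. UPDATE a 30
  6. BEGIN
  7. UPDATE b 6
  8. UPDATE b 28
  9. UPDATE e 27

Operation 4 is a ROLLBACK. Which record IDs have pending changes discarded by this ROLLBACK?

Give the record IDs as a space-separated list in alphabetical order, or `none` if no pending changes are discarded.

Initial committed: {a=16, b=3, e=7}
Op 1: UPDATE a=23 (auto-commit; committed a=23)
Op 2: BEGIN: in_txn=True, pending={}
Op 3: UPDATE a=13 (pending; pending now {a=13})
Op 4: ROLLBACK: discarded pending ['a']; in_txn=False
Op 5: UPDATE a=30 (auto-commit; committed a=30)
Op 6: BEGIN: in_txn=True, pending={}
Op 7: UPDATE b=6 (pending; pending now {b=6})
Op 8: UPDATE b=28 (pending; pending now {b=28})
Op 9: UPDATE e=27 (pending; pending now {b=28, e=27})
ROLLBACK at op 4 discards: ['a']

Answer: a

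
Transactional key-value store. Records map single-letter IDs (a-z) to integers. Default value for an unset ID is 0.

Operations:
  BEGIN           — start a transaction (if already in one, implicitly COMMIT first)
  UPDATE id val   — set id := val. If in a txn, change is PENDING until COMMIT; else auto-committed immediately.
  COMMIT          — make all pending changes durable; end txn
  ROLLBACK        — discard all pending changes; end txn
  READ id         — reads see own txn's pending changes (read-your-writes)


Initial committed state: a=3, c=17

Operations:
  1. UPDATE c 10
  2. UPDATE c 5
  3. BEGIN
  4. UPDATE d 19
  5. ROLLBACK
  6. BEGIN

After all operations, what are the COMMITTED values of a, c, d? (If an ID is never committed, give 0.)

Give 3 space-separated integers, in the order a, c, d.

Answer: 3 5 0

Derivation:
Initial committed: {a=3, c=17}
Op 1: UPDATE c=10 (auto-commit; committed c=10)
Op 2: UPDATE c=5 (auto-commit; committed c=5)
Op 3: BEGIN: in_txn=True, pending={}
Op 4: UPDATE d=19 (pending; pending now {d=19})
Op 5: ROLLBACK: discarded pending ['d']; in_txn=False
Op 6: BEGIN: in_txn=True, pending={}
Final committed: {a=3, c=5}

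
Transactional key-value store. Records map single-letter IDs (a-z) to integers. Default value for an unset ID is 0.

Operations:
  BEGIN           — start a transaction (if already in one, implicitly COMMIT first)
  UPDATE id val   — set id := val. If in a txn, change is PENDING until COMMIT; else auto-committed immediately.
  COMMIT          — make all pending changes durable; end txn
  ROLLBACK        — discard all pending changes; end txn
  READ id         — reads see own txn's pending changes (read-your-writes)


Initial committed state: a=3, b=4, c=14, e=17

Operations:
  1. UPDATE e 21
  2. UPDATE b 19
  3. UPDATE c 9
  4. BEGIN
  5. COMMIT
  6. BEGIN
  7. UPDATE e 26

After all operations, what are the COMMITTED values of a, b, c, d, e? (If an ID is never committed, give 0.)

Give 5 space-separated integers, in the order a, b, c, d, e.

Initial committed: {a=3, b=4, c=14, e=17}
Op 1: UPDATE e=21 (auto-commit; committed e=21)
Op 2: UPDATE b=19 (auto-commit; committed b=19)
Op 3: UPDATE c=9 (auto-commit; committed c=9)
Op 4: BEGIN: in_txn=True, pending={}
Op 5: COMMIT: merged [] into committed; committed now {a=3, b=19, c=9, e=21}
Op 6: BEGIN: in_txn=True, pending={}
Op 7: UPDATE e=26 (pending; pending now {e=26})
Final committed: {a=3, b=19, c=9, e=21}

Answer: 3 19 9 0 21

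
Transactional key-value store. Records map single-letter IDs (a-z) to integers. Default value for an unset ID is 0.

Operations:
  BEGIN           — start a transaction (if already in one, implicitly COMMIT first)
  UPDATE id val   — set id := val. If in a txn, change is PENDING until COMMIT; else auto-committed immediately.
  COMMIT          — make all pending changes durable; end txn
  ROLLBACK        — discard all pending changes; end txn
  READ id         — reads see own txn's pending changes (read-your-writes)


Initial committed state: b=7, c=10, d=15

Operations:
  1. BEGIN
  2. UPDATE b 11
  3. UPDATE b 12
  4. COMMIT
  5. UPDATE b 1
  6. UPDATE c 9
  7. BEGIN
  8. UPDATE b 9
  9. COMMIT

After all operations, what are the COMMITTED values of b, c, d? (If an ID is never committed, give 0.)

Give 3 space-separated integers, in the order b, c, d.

Answer: 9 9 15

Derivation:
Initial committed: {b=7, c=10, d=15}
Op 1: BEGIN: in_txn=True, pending={}
Op 2: UPDATE b=11 (pending; pending now {b=11})
Op 3: UPDATE b=12 (pending; pending now {b=12})
Op 4: COMMIT: merged ['b'] into committed; committed now {b=12, c=10, d=15}
Op 5: UPDATE b=1 (auto-commit; committed b=1)
Op 6: UPDATE c=9 (auto-commit; committed c=9)
Op 7: BEGIN: in_txn=True, pending={}
Op 8: UPDATE b=9 (pending; pending now {b=9})
Op 9: COMMIT: merged ['b'] into committed; committed now {b=9, c=9, d=15}
Final committed: {b=9, c=9, d=15}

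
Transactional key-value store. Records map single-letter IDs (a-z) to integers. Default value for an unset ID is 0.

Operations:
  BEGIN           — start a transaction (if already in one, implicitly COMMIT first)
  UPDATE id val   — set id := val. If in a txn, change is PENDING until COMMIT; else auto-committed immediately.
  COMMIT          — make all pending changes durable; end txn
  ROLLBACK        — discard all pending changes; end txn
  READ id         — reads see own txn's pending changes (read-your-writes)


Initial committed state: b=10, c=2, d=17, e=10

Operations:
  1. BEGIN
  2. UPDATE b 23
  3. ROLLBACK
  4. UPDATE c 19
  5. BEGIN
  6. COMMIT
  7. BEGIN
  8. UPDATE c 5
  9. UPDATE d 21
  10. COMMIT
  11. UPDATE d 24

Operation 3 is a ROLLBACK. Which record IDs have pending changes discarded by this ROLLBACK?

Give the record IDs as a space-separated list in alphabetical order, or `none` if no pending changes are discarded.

Initial committed: {b=10, c=2, d=17, e=10}
Op 1: BEGIN: in_txn=True, pending={}
Op 2: UPDATE b=23 (pending; pending now {b=23})
Op 3: ROLLBACK: discarded pending ['b']; in_txn=False
Op 4: UPDATE c=19 (auto-commit; committed c=19)
Op 5: BEGIN: in_txn=True, pending={}
Op 6: COMMIT: merged [] into committed; committed now {b=10, c=19, d=17, e=10}
Op 7: BEGIN: in_txn=True, pending={}
Op 8: UPDATE c=5 (pending; pending now {c=5})
Op 9: UPDATE d=21 (pending; pending now {c=5, d=21})
Op 10: COMMIT: merged ['c', 'd'] into committed; committed now {b=10, c=5, d=21, e=10}
Op 11: UPDATE d=24 (auto-commit; committed d=24)
ROLLBACK at op 3 discards: ['b']

Answer: b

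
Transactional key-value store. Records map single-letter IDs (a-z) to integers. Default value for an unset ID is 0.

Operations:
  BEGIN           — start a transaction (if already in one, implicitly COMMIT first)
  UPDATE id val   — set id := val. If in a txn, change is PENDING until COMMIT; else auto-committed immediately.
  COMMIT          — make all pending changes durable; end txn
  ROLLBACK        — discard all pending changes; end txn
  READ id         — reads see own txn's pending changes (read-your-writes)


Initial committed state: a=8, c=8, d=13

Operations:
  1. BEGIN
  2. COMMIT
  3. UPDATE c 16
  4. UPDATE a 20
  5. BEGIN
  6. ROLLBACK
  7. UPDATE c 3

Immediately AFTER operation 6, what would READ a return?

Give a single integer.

Initial committed: {a=8, c=8, d=13}
Op 1: BEGIN: in_txn=True, pending={}
Op 2: COMMIT: merged [] into committed; committed now {a=8, c=8, d=13}
Op 3: UPDATE c=16 (auto-commit; committed c=16)
Op 4: UPDATE a=20 (auto-commit; committed a=20)
Op 5: BEGIN: in_txn=True, pending={}
Op 6: ROLLBACK: discarded pending []; in_txn=False
After op 6: visible(a) = 20 (pending={}, committed={a=20, c=16, d=13})

Answer: 20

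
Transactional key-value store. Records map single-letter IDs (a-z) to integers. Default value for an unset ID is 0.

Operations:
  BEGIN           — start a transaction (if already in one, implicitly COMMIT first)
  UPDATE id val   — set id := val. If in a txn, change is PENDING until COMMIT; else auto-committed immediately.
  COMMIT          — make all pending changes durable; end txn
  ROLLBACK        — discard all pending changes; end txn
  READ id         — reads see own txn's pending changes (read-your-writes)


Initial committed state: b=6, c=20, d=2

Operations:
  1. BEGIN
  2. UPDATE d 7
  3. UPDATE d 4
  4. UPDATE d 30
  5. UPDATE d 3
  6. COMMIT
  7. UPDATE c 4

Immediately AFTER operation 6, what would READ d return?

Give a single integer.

Initial committed: {b=6, c=20, d=2}
Op 1: BEGIN: in_txn=True, pending={}
Op 2: UPDATE d=7 (pending; pending now {d=7})
Op 3: UPDATE d=4 (pending; pending now {d=4})
Op 4: UPDATE d=30 (pending; pending now {d=30})
Op 5: UPDATE d=3 (pending; pending now {d=3})
Op 6: COMMIT: merged ['d'] into committed; committed now {b=6, c=20, d=3}
After op 6: visible(d) = 3 (pending={}, committed={b=6, c=20, d=3})

Answer: 3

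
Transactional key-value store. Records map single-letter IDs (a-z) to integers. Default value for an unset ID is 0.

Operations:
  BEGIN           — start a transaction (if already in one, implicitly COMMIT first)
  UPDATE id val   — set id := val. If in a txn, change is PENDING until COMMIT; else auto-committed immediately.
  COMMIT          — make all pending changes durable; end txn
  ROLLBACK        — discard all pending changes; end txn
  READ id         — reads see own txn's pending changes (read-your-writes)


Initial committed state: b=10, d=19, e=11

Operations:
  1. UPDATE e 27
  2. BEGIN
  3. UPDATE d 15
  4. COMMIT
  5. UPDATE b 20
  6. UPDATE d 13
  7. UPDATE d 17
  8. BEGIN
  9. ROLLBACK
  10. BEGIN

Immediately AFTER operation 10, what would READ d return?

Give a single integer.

Answer: 17

Derivation:
Initial committed: {b=10, d=19, e=11}
Op 1: UPDATE e=27 (auto-commit; committed e=27)
Op 2: BEGIN: in_txn=True, pending={}
Op 3: UPDATE d=15 (pending; pending now {d=15})
Op 4: COMMIT: merged ['d'] into committed; committed now {b=10, d=15, e=27}
Op 5: UPDATE b=20 (auto-commit; committed b=20)
Op 6: UPDATE d=13 (auto-commit; committed d=13)
Op 7: UPDATE d=17 (auto-commit; committed d=17)
Op 8: BEGIN: in_txn=True, pending={}
Op 9: ROLLBACK: discarded pending []; in_txn=False
Op 10: BEGIN: in_txn=True, pending={}
After op 10: visible(d) = 17 (pending={}, committed={b=20, d=17, e=27})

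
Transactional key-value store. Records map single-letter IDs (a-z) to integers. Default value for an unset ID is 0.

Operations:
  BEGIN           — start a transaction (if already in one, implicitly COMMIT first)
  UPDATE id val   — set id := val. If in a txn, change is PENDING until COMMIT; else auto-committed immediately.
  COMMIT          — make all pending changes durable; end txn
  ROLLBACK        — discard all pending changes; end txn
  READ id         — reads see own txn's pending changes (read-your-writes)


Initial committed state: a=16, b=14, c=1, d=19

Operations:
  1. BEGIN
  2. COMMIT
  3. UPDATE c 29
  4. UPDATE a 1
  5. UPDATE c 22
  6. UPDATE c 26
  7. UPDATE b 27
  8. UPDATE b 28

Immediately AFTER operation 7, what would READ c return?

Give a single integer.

Answer: 26

Derivation:
Initial committed: {a=16, b=14, c=1, d=19}
Op 1: BEGIN: in_txn=True, pending={}
Op 2: COMMIT: merged [] into committed; committed now {a=16, b=14, c=1, d=19}
Op 3: UPDATE c=29 (auto-commit; committed c=29)
Op 4: UPDATE a=1 (auto-commit; committed a=1)
Op 5: UPDATE c=22 (auto-commit; committed c=22)
Op 6: UPDATE c=26 (auto-commit; committed c=26)
Op 7: UPDATE b=27 (auto-commit; committed b=27)
After op 7: visible(c) = 26 (pending={}, committed={a=1, b=27, c=26, d=19})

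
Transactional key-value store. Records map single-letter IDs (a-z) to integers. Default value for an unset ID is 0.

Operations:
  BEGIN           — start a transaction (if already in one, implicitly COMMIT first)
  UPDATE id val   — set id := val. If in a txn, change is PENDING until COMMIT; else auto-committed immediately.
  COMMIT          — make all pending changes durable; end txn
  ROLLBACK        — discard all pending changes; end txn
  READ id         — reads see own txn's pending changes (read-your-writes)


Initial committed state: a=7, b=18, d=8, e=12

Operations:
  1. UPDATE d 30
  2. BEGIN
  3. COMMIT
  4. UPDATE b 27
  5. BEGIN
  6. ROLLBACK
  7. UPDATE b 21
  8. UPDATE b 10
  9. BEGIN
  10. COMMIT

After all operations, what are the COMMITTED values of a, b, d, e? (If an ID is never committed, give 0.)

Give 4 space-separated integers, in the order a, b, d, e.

Initial committed: {a=7, b=18, d=8, e=12}
Op 1: UPDATE d=30 (auto-commit; committed d=30)
Op 2: BEGIN: in_txn=True, pending={}
Op 3: COMMIT: merged [] into committed; committed now {a=7, b=18, d=30, e=12}
Op 4: UPDATE b=27 (auto-commit; committed b=27)
Op 5: BEGIN: in_txn=True, pending={}
Op 6: ROLLBACK: discarded pending []; in_txn=False
Op 7: UPDATE b=21 (auto-commit; committed b=21)
Op 8: UPDATE b=10 (auto-commit; committed b=10)
Op 9: BEGIN: in_txn=True, pending={}
Op 10: COMMIT: merged [] into committed; committed now {a=7, b=10, d=30, e=12}
Final committed: {a=7, b=10, d=30, e=12}

Answer: 7 10 30 12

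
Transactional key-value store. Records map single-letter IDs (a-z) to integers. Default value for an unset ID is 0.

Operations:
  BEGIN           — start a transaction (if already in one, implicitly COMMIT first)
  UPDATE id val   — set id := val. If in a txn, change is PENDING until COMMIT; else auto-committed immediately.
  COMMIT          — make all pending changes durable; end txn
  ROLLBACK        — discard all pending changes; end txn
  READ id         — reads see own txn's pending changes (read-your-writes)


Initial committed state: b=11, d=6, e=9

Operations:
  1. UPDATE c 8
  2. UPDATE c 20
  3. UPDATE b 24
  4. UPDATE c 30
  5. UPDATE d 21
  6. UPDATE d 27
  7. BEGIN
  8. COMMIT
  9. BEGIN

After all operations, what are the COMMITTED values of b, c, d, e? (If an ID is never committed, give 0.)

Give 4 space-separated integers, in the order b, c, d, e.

Initial committed: {b=11, d=6, e=9}
Op 1: UPDATE c=8 (auto-commit; committed c=8)
Op 2: UPDATE c=20 (auto-commit; committed c=20)
Op 3: UPDATE b=24 (auto-commit; committed b=24)
Op 4: UPDATE c=30 (auto-commit; committed c=30)
Op 5: UPDATE d=21 (auto-commit; committed d=21)
Op 6: UPDATE d=27 (auto-commit; committed d=27)
Op 7: BEGIN: in_txn=True, pending={}
Op 8: COMMIT: merged [] into committed; committed now {b=24, c=30, d=27, e=9}
Op 9: BEGIN: in_txn=True, pending={}
Final committed: {b=24, c=30, d=27, e=9}

Answer: 24 30 27 9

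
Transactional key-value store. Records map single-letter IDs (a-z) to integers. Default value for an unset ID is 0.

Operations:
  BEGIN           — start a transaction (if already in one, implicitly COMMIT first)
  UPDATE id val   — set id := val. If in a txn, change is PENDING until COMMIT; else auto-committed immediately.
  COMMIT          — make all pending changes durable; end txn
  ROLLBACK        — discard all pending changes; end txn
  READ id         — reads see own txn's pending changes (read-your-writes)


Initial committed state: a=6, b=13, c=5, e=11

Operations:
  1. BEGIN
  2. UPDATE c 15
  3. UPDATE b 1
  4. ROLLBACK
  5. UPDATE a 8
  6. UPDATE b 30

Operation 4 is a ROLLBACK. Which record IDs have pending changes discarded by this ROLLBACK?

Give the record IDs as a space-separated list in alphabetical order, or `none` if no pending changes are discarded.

Answer: b c

Derivation:
Initial committed: {a=6, b=13, c=5, e=11}
Op 1: BEGIN: in_txn=True, pending={}
Op 2: UPDATE c=15 (pending; pending now {c=15})
Op 3: UPDATE b=1 (pending; pending now {b=1, c=15})
Op 4: ROLLBACK: discarded pending ['b', 'c']; in_txn=False
Op 5: UPDATE a=8 (auto-commit; committed a=8)
Op 6: UPDATE b=30 (auto-commit; committed b=30)
ROLLBACK at op 4 discards: ['b', 'c']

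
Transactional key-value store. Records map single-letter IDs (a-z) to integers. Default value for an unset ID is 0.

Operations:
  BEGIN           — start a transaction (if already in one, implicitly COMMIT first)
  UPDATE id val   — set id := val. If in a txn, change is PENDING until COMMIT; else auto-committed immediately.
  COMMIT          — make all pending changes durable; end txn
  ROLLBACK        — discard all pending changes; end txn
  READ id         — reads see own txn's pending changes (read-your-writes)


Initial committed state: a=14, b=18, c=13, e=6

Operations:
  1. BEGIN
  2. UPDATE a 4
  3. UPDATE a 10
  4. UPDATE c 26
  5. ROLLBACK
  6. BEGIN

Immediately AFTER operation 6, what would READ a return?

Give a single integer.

Answer: 14

Derivation:
Initial committed: {a=14, b=18, c=13, e=6}
Op 1: BEGIN: in_txn=True, pending={}
Op 2: UPDATE a=4 (pending; pending now {a=4})
Op 3: UPDATE a=10 (pending; pending now {a=10})
Op 4: UPDATE c=26 (pending; pending now {a=10, c=26})
Op 5: ROLLBACK: discarded pending ['a', 'c']; in_txn=False
Op 6: BEGIN: in_txn=True, pending={}
After op 6: visible(a) = 14 (pending={}, committed={a=14, b=18, c=13, e=6})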